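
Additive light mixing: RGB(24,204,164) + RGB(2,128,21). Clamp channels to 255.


Additive: each channel = min(255, C₁+C₂)
R: 24+2 = 26 → 26
G: 204+128 = 332 → 255
B: 164+21 = 185 → 185
= RGB(26, 255, 185)


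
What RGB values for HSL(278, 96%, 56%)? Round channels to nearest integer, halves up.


H=278°, S=0.96, L=0.56
C = (1-|2L-1|)×S = (1-|0.12|)×0.96 = 0.8448
H' = H/60 = 278/60 ≈ 4.6333; X = C×(1-|H' mod 2 - 1|) = 0.53504
m = L - C/2 = 0.56 - 0.4224 = 0.1376
Sector ⌊H'⌋ = 4 → (R',G',B') = (0.53504, 0.0, 0.8448)
RGB = ((R'+m)×255, (G'+m)×255, (B'+m)×255) = (171.5232, 35.088, 250.512)
Round half up → RGB(172, 35, 251)


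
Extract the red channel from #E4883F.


Color: #E4883F
R = E4 = 228
G = 88 = 136
B = 3F = 63
Red = 228


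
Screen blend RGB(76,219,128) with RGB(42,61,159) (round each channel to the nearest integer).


Screen: C = 255 - (255-A)×(255-B)/255, rounded to nearest integer
R: 255 - (255-76)×(255-42)/255 = 255 - 38127/255 ≈ 255 - 149.518 = 105.482 → 105
G: 255 - (255-219)×(255-61)/255 = 255 - 6984/255 ≈ 255 - 27.388 = 227.612 → 228
B: 255 - (255-128)×(255-159)/255 = 255 - 12192/255 ≈ 255 - 47.812 = 207.188 → 207
= RGB(105, 228, 207)


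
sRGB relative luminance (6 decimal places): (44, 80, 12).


Linearize each channel (sRGB transfer function): c = v/255; c_lin = c/12.92 if c ≤ 0.04045, else ((c+0.055)/1.055)^2.4
  R: 44/255 ≈ 0.172549 > 0.04045 → ((0.172549+0.055)/1.055)^2.4 ≈ 0.025187
  G: 80/255 ≈ 0.313725 > 0.04045 → ((0.313725+0.055)/1.055)^2.4 ≈ 0.080220
  B: 12/255 ≈ 0.047059 > 0.04045 → ((0.047059+0.055)/1.055)^2.4 ≈ 0.003677
R_lin = 0.025187, G_lin = 0.080220, B_lin = 0.003677
L = 0.2126×R + 0.7152×G + 0.0722×B
L = 0.2126×0.025187 + 0.7152×0.080220 + 0.0722×0.003677
L ≈ 0.062993


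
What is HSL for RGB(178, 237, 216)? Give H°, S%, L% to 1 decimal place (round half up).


Normalize: R'=178/255≈0.6980, G'=237/255≈0.9294, B'=216/255≈0.8471
Max=237/255, Min=178/255, Δ=Max-Min=59/255
L = (Max+Min)/2 = (237+178)/510 = 415/510 = 0.81372… → L = 81.4%
L > 0.5 → S = Δ/(2-Max-Min) = 59/(510-237-178) = 59/95 = 0.62105… → S = 62.1%
(the 1/255 factors cancel in S and H, so raw channel differences can be used)
Max is G' → H = 60 × ((B-R)/Δ + 2) = 60 × ((216-178)/59 + 2)
  38/59 + 2 = 0.6440… + 2 = 2.6440…
  H = 60 × 2.6440… = 158.644…° → H = 158.6°
= HSL(158.6°, 62.1%, 81.4%)


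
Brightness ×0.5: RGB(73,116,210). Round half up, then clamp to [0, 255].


Multiply each channel by 0.5, round half up, clamp to [0, 255]
R: 73×0.5 = 36.5 → round → 37
G: 116×0.5 = 58
B: 210×0.5 = 105
= RGB(37, 58, 105)


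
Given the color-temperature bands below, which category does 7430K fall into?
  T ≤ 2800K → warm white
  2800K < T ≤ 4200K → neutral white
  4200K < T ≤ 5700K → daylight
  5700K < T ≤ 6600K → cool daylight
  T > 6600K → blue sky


Temperature: 7430K
7430K > 6600K → blue sky
Classification: blue sky


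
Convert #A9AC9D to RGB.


A9 → 169 (R)
AC → 172 (G)
9D → 157 (B)
= RGB(169, 172, 157)


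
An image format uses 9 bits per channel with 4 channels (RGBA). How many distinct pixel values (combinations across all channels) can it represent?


Total bits = 9 bits/channel × 4 channels = 36 bits
Distinct pixel values = 2^36
= 68,719,476,736 pixel values


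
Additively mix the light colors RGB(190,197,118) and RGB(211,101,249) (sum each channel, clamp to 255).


Additive: each channel = min(255, C₁+C₂)
R: 190+211 = 401 → 255
G: 197+101 = 298 → 255
B: 118+249 = 367 → 255
= RGB(255, 255, 255)


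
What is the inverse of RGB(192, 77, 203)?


Invert: (255-R, 255-G, 255-B)
R: 255-192 = 63
G: 255-77 = 178
B: 255-203 = 52
= RGB(63, 178, 52)


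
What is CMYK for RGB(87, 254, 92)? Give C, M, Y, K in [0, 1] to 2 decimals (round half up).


R'=87/255≈0.3412, G'=254/255≈0.9961, B'=92/255≈0.3608
K = 1 - max(R',G',B') = 1 - 254/255 = 1/255 = 0.00392… → 0.00
(1-R'-K)/(1-K) simplifies to (max-R)/max with max = 254:
C = (254-87)/254 = 167/254 = 0.65748… → 0.66
M = (254-254)/254 = 0/254 = 0 → 0.00
Y = (254-92)/254 = 162/254 = 0.63779… → 0.64
= CMYK(0.66, 0.00, 0.64, 0.00)


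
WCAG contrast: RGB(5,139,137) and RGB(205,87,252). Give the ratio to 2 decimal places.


Linearize each sRGB channel c=v/255: c/12.92 if c ≤ 0.04045 else ((c+0.055)/1.055)^2.4
L = 0.2126×R_lin + 0.7152×G_lin + 0.0722×B_lin
Color 1 (5,139,137):
  R=5: 5/255≈0.0196 ≤ 0.04045 → 0.0196/12.92 ≈ 0.00152
  G=139: 139/255≈0.5451 > 0.04045 → ((0.5451+0.055)/1.055)^2.4 ≈ 0.25818
  B=137: 137/255≈0.5373 > 0.04045 → ((0.5373+0.055)/1.055)^2.4 ≈ 0.25016
  L1 = 0.2126×0.00152 + 0.7152×0.25818 + 0.0722×0.25016 ≈ 0.20304
Color 2 (205,87,252):
  R=205: 205/255≈0.8039 > 0.04045 → ((0.8039+0.055)/1.055)^2.4 ≈ 0.61050
  G=87: 87/255≈0.3412 > 0.04045 → ((0.3412+0.055)/1.055)^2.4 ≈ 0.09531
  B=252: 252/255≈0.9882 > 0.04045 → ((0.9882+0.055)/1.055)^2.4 ≈ 0.97345
  L2 = 0.2126×0.61050 + 0.7152×0.09531 + 0.0722×0.97345 ≈ 0.26824
Lighter = 0.26824, Darker = 0.20304
Ratio = (L_lighter + 0.05) / (L_darker + 0.05)
Ratio = (0.26824 + 0.05) / (0.20304 + 0.05) = 0.31824 / 0.25304 ≈ 1.2577
Ratio ≈ 1.26:1


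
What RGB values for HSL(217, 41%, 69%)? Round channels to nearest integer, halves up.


H=217°, S=0.41, L=0.69
C = (1-|2L-1|)×S = (1-|0.38|)×0.41 = 0.2542
H' = H/60 = 217/60 ≈ 3.6167; X = C×(1-|H' mod 2 - 1|) ≈ 0.0974
m = L - C/2 = 0.69 - 0.1271 = 0.5629
Sector ⌊H'⌋ = 3 → (R',G',B') = (0.0, ≈0.0974, 0.2542)
RGB = ((R'+m)×255, (G'+m)×255, (B'+m)×255) = (143.5395, 168.38755, 208.3605)
Round half up → RGB(144, 168, 208)


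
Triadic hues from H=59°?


Triadic: equally spaced at 120° intervals
H1 = 59°
H2 = (59 + 120) mod 360 = 179°
H3 = (59 + 240) mod 360 = 299°
Triadic = 59°, 179°, 299°


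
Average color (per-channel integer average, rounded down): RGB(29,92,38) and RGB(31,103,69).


Midpoint: each channel = ⌊(C₁+C₂)/2⌋
R: ⌊(29+31)/2⌋ = 30
G: ⌊(92+103)/2⌋ = 97
B: ⌊(38+69)/2⌋ = 53
= RGB(30, 97, 53)


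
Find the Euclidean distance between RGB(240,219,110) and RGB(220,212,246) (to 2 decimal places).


d = √[(R₁-R₂)² + (G₁-G₂)² + (B₁-B₂)²]
d = √[(240-220)² + (219-212)² + (110-246)²]
d = √[400 + 49 + 18496]
d = √18945
d ≈ 137.64


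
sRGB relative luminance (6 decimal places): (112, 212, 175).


Linearize each channel (sRGB transfer function): c = v/255; c_lin = c/12.92 if c ≤ 0.04045, else ((c+0.055)/1.055)^2.4
  R: 112/255 ≈ 0.439216 > 0.04045 → ((0.439216+0.055)/1.055)^2.4 ≈ 0.162029
  G: 212/255 ≈ 0.831373 > 0.04045 → ((0.831373+0.055)/1.055)^2.4 ≈ 0.658375
  B: 175/255 ≈ 0.686275 > 0.04045 → ((0.686275+0.055)/1.055)^2.4 ≈ 0.428690
R_lin = 0.162029, G_lin = 0.658375, B_lin = 0.428690
L = 0.2126×R + 0.7152×G + 0.0722×B
L = 0.2126×0.162029 + 0.7152×0.658375 + 0.0722×0.428690
L ≈ 0.536269


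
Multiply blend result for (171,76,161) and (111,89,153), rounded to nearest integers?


Multiply: C = A×B/255, rounded to nearest integer
R: 171×111/255 = 18981/255 ≈ 74.435 → 74
G: 76×89/255 = 6764/255 ≈ 26.525 → 27
B: 161×153/255 = 24633/255 ≈ 96.600 → 97
= RGB(74, 27, 97)


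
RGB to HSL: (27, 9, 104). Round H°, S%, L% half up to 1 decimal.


Normalize: R'=27/255≈0.1059, G'=9/255≈0.0353, B'=104/255≈0.4078
Max=104/255, Min=9/255, Δ=Max-Min=95/255
L = (Max+Min)/2 = (104+9)/510 = 113/510 = 0.22156… → L = 22.2%
L ≤ 0.5 → S = Δ/(Max+Min) = 95/(104+9) = 95/113 = 0.84070… → S = 84.1%
(the 1/255 factors cancel in S and H, so raw channel differences can be used)
Max is B' → H = 60 × ((R-G)/Δ + 4) = 60 × ((27-9)/95 + 4)
  18/95 + 4 = 0.1894… + 4 = 4.1894…
  H = 60 × 4.1894… = 251.368…° → H = 251.4°
= HSL(251.4°, 84.1%, 22.2%)


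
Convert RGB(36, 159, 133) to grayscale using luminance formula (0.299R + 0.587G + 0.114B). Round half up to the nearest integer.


Gray = 0.299×R + 0.587×G + 0.114×B
Gray = 0.299×36 + 0.587×159 + 0.114×133
Gray = 10.764 + 93.333 + 15.162
Gray = 119.259 → round half up → 119
Gray = 119


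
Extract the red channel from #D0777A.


Color: #D0777A
R = D0 = 208
G = 77 = 119
B = 7A = 122
Red = 208


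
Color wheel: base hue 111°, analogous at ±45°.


Base hue: 111°
Left analog: (111 - 45) mod 360 = 66°
Right analog: (111 + 45) mod 360 = 156°
Analogous hues = 66° and 156°


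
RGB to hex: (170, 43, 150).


R = 170 → AA (hex)
G = 43 → 2B (hex)
B = 150 → 96 (hex)
Hex = #AA2B96


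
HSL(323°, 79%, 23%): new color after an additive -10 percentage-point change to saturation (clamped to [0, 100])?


Original S = 79%
Adjustment = -10 percentage points
New S = 79 + (-10) = 69
Clamp to [0, 100] → 69
= HSL(323°, 69%, 23%)


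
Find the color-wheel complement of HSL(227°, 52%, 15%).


Complement = opposite side of color wheel = hue + 180°
H' = (227 + 180) mod 360 = 47°
S and L unchanged.
= HSL(47°, 52%, 15%)


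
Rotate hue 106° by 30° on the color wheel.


New hue = (H + rotation) mod 360
New hue = (106 + 30) mod 360
= 136 mod 360
= 136°


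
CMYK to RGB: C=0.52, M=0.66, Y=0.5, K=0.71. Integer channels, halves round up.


R = 255 × (1-C) × (1-K) = 255 × 0.48 × 0.29 = 35.496 → 35
G = 255 × (1-M) × (1-K) = 255 × 0.34 × 0.29 = 25.143 → 25
B = 255 × (1-Y) × (1-K) = 255 × 0.50 × 0.29 = 36.975 → 37
= RGB(35, 25, 37)


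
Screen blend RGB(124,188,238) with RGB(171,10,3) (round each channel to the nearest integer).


Screen: C = 255 - (255-A)×(255-B)/255, rounded to nearest integer
R: 255 - (255-124)×(255-171)/255 = 255 - 11004/255 ≈ 255 - 43.153 = 211.847 → 212
G: 255 - (255-188)×(255-10)/255 = 255 - 16415/255 ≈ 255 - 64.373 = 190.627 → 191
B: 255 - (255-238)×(255-3)/255 = 255 - 4284/255 ≈ 255 - 16.800 = 238.200 → 238
= RGB(212, 191, 238)


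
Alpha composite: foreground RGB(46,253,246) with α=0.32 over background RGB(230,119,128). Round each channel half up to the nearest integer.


C = α×F + (1-α)×B, with 1-α = 0.68
R: 0.32×46 + 0.68×230 = 14.72 + 156.40 = 171.12 → 171
G: 0.32×253 + 0.68×119 = 80.96 + 80.92 = 161.88 → 162
B: 0.32×246 + 0.68×128 = 78.72 + 87.04 = 165.76 → 166
= RGB(171, 162, 166)


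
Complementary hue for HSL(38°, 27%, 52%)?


Complement = opposite side of color wheel = hue + 180°
H' = (38 + 180) mod 360 = 218°
S and L unchanged.
= HSL(218°, 27%, 52%)


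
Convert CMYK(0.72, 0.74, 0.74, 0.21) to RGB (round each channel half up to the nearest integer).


R = 255 × (1-C) × (1-K) = 255 × 0.28 × 0.79 = 56.406 → 56
G = 255 × (1-M) × (1-K) = 255 × 0.26 × 0.79 = 52.377 → 52
B = 255 × (1-Y) × (1-K) = 255 × 0.26 × 0.79 = 52.377 → 52
= RGB(56, 52, 52)


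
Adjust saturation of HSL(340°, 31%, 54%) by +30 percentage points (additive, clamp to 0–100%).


Original S = 31%
Adjustment = +30 percentage points
New S = 31 + (30) = 61
Clamp to [0, 100] → 61
= HSL(340°, 61%, 54%)


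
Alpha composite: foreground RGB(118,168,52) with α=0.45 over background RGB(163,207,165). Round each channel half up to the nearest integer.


C = α×F + (1-α)×B, with 1-α = 0.55
R: 0.45×118 + 0.55×163 = 53.10 + 89.65 = 142.75 → 143
G: 0.45×168 + 0.55×207 = 75.60 + 113.85 = 189.45 → 189
B: 0.45×52 + 0.55×165 = 23.40 + 90.75 = 114.15 → 114
= RGB(143, 189, 114)


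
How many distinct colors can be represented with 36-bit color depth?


Colors = 2^bits = 2^36
= 68,719,476,736 colors


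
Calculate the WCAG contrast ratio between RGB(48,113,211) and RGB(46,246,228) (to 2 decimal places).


Linearize each sRGB channel c=v/255: c/12.92 if c ≤ 0.04045 else ((c+0.055)/1.055)^2.4
L = 0.2126×R_lin + 0.7152×G_lin + 0.0722×B_lin
Color 1 (48,113,211):
  R=48: 48/255≈0.1882 > 0.04045 → ((0.1882+0.055)/1.055)^2.4 ≈ 0.02956
  G=113: 113/255≈0.4431 > 0.04045 → ((0.4431+0.055)/1.055)^2.4 ≈ 0.16513
  B=211: 211/255≈0.8275 > 0.04045 → ((0.8275+0.055)/1.055)^2.4 ≈ 0.65141
  L1 = 0.2126×0.02956 + 0.7152×0.16513 + 0.0722×0.65141 ≈ 0.17142
Color 2 (46,246,228):
  R=46: 46/255≈0.1804 > 0.04045 → ((0.1804+0.055)/1.055)^2.4 ≈ 0.02732
  G=246: 246/255≈0.9647 > 0.04045 → ((0.9647+0.055)/1.055)^2.4 ≈ 0.92158
  B=228: 228/255≈0.8941 > 0.04045 → ((0.8941+0.055)/1.055)^2.4 ≈ 0.77582
  L2 = 0.2126×0.02732 + 0.7152×0.92158 + 0.0722×0.77582 ≈ 0.72094
Lighter = 0.72094, Darker = 0.17142
Ratio = (L_lighter + 0.05) / (L_darker + 0.05)
Ratio = (0.72094 + 0.05) / (0.17142 + 0.05) = 0.77094 / 0.22142 ≈ 3.4818
Ratio ≈ 3.48:1


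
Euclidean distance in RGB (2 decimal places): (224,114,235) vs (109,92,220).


d = √[(R₁-R₂)² + (G₁-G₂)² + (B₁-B₂)²]
d = √[(224-109)² + (114-92)² + (235-220)²]
d = √[13225 + 484 + 225]
d = √13934
d ≈ 118.04


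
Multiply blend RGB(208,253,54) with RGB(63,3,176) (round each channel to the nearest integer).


Multiply: C = A×B/255, rounded to nearest integer
R: 208×63/255 = 13104/255 ≈ 51.388 → 51
G: 253×3/255 = 759/255 ≈ 2.976 → 3
B: 54×176/255 = 9504/255 ≈ 37.271 → 37
= RGB(51, 3, 37)


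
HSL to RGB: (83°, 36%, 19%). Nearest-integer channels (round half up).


H=83°, S=0.36, L=0.19
C = (1-|2L-1|)×S = (1-|-0.62|)×0.36 = 0.1368
H' = H/60 = 83/60 ≈ 1.3833; X = C×(1-|H' mod 2 - 1|) = 0.08436
m = L - C/2 = 0.19 - 0.0684 = 0.1216
Sector ⌊H'⌋ = 1 → (R',G',B') = (0.08436, 0.1368, 0.0)
RGB = ((R'+m)×255, (G'+m)×255, (B'+m)×255) = (52.5198, 65.892, 31.008)
Round half up → RGB(53, 66, 31)


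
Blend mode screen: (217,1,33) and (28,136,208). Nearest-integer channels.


Screen: C = 255 - (255-A)×(255-B)/255, rounded to nearest integer
R: 255 - (255-217)×(255-28)/255 = 255 - 8626/255 ≈ 255 - 33.827 = 221.173 → 221
G: 255 - (255-1)×(255-136)/255 = 255 - 30226/255 ≈ 255 - 118.533 = 136.467 → 136
B: 255 - (255-33)×(255-208)/255 = 255 - 10434/255 ≈ 255 - 40.918 = 214.082 → 214
= RGB(221, 136, 214)


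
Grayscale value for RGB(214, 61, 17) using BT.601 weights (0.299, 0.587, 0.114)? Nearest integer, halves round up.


Gray = 0.299×R + 0.587×G + 0.114×B
Gray = 0.299×214 + 0.587×61 + 0.114×17
Gray = 63.986 + 35.807 + 1.938
Gray = 101.731 → round half up → 102
Gray = 102


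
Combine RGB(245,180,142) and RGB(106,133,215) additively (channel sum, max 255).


Additive: each channel = min(255, C₁+C₂)
R: 245+106 = 351 → 255
G: 180+133 = 313 → 255
B: 142+215 = 357 → 255
= RGB(255, 255, 255)


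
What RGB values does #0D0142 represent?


0D → 13 (R)
01 → 1 (G)
42 → 66 (B)
= RGB(13, 1, 66)


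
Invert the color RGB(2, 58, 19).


Invert: (255-R, 255-G, 255-B)
R: 255-2 = 253
G: 255-58 = 197
B: 255-19 = 236
= RGB(253, 197, 236)


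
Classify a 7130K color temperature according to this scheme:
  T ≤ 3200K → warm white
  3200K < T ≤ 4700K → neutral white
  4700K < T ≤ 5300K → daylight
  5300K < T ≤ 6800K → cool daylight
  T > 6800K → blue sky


Temperature: 7130K
7130K > 6800K → blue sky
Classification: blue sky


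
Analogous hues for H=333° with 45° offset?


Base hue: 333°
Left analog: (333 - 45) mod 360 = 288°
Right analog: (333 + 45) mod 360 = 18°
Analogous hues = 288° and 18°


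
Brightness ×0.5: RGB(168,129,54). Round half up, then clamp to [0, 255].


Multiply each channel by 0.5, round half up, clamp to [0, 255]
R: 168×0.5 = 84
G: 129×0.5 = 64.5 → round → 65
B: 54×0.5 = 27
= RGB(84, 65, 27)


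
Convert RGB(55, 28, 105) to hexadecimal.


R = 55 → 37 (hex)
G = 28 → 1C (hex)
B = 105 → 69 (hex)
Hex = #371C69


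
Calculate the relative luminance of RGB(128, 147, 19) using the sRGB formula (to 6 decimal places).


Linearize each channel (sRGB transfer function): c = v/255; c_lin = c/12.92 if c ≤ 0.04045, else ((c+0.055)/1.055)^2.4
  R: 128/255 ≈ 0.501961 > 0.04045 → ((0.501961+0.055)/1.055)^2.4 ≈ 0.215861
  G: 147/255 ≈ 0.576471 > 0.04045 → ((0.576471+0.055)/1.055)^2.4 ≈ 0.291771
  B: 19/255 ≈ 0.074510 > 0.04045 → ((0.074510+0.055)/1.055)^2.4 ≈ 0.006512
R_lin = 0.215861, G_lin = 0.291771, B_lin = 0.006512
L = 0.2126×R + 0.7152×G + 0.0722×B
L = 0.2126×0.215861 + 0.7152×0.291771 + 0.0722×0.006512
L ≈ 0.255036


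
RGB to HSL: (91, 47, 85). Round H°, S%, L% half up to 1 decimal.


Normalize: R'=91/255≈0.3569, G'=47/255≈0.1843, B'=85/255≈0.3333
Max=91/255, Min=47/255, Δ=Max-Min=44/255
L = (Max+Min)/2 = (91+47)/510 = 138/510 = 0.27058… → L = 27.1%
L ≤ 0.5 → S = Δ/(Max+Min) = 44/(91+47) = 44/138 = 0.31884… → S = 31.9%
(the 1/255 factors cancel in S and H, so raw channel differences can be used)
Max is R' → H = 60 × (((G-B)/Δ) mod 6) = 60 × (((47-85)/44) mod 6)
  (-38)/44 = -0.8636…; negative, so add 6 → 5.1363…
  H = 60 × 5.1363… = 308.181…° → H = 308.2°
= HSL(308.2°, 31.9%, 27.1%)


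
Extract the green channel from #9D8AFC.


Color: #9D8AFC
R = 9D = 157
G = 8A = 138
B = FC = 252
Green = 138


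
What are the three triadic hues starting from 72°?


Triadic: equally spaced at 120° intervals
H1 = 72°
H2 = (72 + 120) mod 360 = 192°
H3 = (72 + 240) mod 360 = 312°
Triadic = 72°, 192°, 312°


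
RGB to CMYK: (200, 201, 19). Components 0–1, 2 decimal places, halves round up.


R'=200/255≈0.7843, G'=201/255≈0.7882, B'=19/255≈0.0745
K = 1 - max(R',G',B') = 1 - 201/255 = 54/255 = 0.21176… → 0.21
(1-R'-K)/(1-K) simplifies to (max-R)/max with max = 201:
C = (201-200)/201 = 1/201 = 0.00497… → 0.00
M = (201-201)/201 = 0/201 = 0 → 0.00
Y = (201-19)/201 = 182/201 = 0.90547… → 0.91
= CMYK(0.00, 0.00, 0.91, 0.21)


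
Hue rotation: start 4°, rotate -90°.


New hue = (H + rotation) mod 360
New hue = (4 -90) mod 360
= -86 mod 360
= 274°


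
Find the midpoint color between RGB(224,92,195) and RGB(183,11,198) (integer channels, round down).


Midpoint: each channel = ⌊(C₁+C₂)/2⌋
R: ⌊(224+183)/2⌋ = 203
G: ⌊(92+11)/2⌋ = 51
B: ⌊(195+198)/2⌋ = 196
= RGB(203, 51, 196)


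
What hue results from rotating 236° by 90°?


New hue = (H + rotation) mod 360
New hue = (236 + 90) mod 360
= 326 mod 360
= 326°


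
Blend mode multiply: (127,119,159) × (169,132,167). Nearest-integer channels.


Multiply: C = A×B/255, rounded to nearest integer
R: 127×169/255 = 21463/255 ≈ 84.169 → 84
G: 119×132/255 = 15708/255 ≈ 61.600 → 62
B: 159×167/255 = 26553/255 ≈ 104.129 → 104
= RGB(84, 62, 104)


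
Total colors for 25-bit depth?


Colors = 2^bits = 2^25
= 33,554,432 colors


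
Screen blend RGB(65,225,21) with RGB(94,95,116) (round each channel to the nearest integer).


Screen: C = 255 - (255-A)×(255-B)/255, rounded to nearest integer
R: 255 - (255-65)×(255-94)/255 = 255 - 30590/255 ≈ 255 - 119.961 = 135.039 → 135
G: 255 - (255-225)×(255-95)/255 = 255 - 4800/255 ≈ 255 - 18.824 = 236.176 → 236
B: 255 - (255-21)×(255-116)/255 = 255 - 32526/255 ≈ 255 - 127.553 = 127.447 → 127
= RGB(135, 236, 127)


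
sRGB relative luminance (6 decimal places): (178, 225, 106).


Linearize each channel (sRGB transfer function): c = v/255; c_lin = c/12.92 if c ≤ 0.04045, else ((c+0.055)/1.055)^2.4
  R: 178/255 ≈ 0.698039 > 0.04045 → ((0.698039+0.055)/1.055)^2.4 ≈ 0.445201
  G: 225/255 ≈ 0.882353 > 0.04045 → ((0.882353+0.055)/1.055)^2.4 ≈ 0.752942
  B: 106/255 ≈ 0.415686 > 0.04045 → ((0.415686+0.055)/1.055)^2.4 ≈ 0.144128
R_lin = 0.445201, G_lin = 0.752942, B_lin = 0.144128
L = 0.2126×R + 0.7152×G + 0.0722×B
L = 0.2126×0.445201 + 0.7152×0.752942 + 0.0722×0.144128
L ≈ 0.643560


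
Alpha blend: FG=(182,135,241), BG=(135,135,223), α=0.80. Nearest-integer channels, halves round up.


C = α×F + (1-α)×B, with 1-α = 0.20
R: 0.80×182 + 0.20×135 = 145.60 + 27.00 = 172.60 → 173
G: 0.80×135 + 0.20×135 = 108.00 + 27.00 = 135.00 → 135
B: 0.80×241 + 0.20×223 = 192.80 + 44.60 = 237.40 → 237
= RGB(173, 135, 237)


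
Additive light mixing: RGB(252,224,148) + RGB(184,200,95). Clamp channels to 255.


Additive: each channel = min(255, C₁+C₂)
R: 252+184 = 436 → 255
G: 224+200 = 424 → 255
B: 148+95 = 243 → 243
= RGB(255, 255, 243)


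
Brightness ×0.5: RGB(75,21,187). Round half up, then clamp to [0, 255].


Multiply each channel by 0.5, round half up, clamp to [0, 255]
R: 75×0.5 = 37.5 → round → 38
G: 21×0.5 = 10.5 → round → 11
B: 187×0.5 = 93.5 → round → 94
= RGB(38, 11, 94)


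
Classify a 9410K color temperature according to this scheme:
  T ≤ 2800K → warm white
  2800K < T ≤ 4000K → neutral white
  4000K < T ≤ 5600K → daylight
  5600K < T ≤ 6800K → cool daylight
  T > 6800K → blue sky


Temperature: 9410K
9410K > 6800K → blue sky
Classification: blue sky


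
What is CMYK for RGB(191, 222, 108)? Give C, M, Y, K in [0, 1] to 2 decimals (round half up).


R'=191/255≈0.7490, G'=222/255≈0.8706, B'=108/255≈0.4235
K = 1 - max(R',G',B') = 1 - 222/255 = 33/255 = 0.12941… → 0.13
(1-R'-K)/(1-K) simplifies to (max-R)/max with max = 222:
C = (222-191)/222 = 31/222 = 0.13963… → 0.14
M = (222-222)/222 = 0/222 = 0 → 0.00
Y = (222-108)/222 = 114/222 = 0.51351… → 0.51
= CMYK(0.14, 0.00, 0.51, 0.13)


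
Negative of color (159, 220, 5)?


Invert: (255-R, 255-G, 255-B)
R: 255-159 = 96
G: 255-220 = 35
B: 255-5 = 250
= RGB(96, 35, 250)


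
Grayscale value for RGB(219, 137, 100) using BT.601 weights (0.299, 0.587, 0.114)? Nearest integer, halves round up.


Gray = 0.299×R + 0.587×G + 0.114×B
Gray = 0.299×219 + 0.587×137 + 0.114×100
Gray = 65.481 + 80.419 + 11.400
Gray = 157.300 → round half up → 157
Gray = 157


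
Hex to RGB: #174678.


17 → 23 (R)
46 → 70 (G)
78 → 120 (B)
= RGB(23, 70, 120)


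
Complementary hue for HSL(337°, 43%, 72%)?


Complement = opposite side of color wheel = hue + 180°
H' = (337 + 180) mod 360 = 157°
S and L unchanged.
= HSL(157°, 43%, 72%)


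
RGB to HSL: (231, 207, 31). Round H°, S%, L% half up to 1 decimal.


Normalize: R'=231/255≈0.9059, G'=207/255≈0.8118, B'=31/255≈0.1216
Max=231/255, Min=31/255, Δ=Max-Min=200/255
L = (Max+Min)/2 = (231+31)/510 = 262/510 = 0.51372… → L = 51.4%
L > 0.5 → S = Δ/(2-Max-Min) = 200/(510-231-31) = 200/248 = 0.80645… → S = 80.6%
(the 1/255 factors cancel in S and H, so raw channel differences can be used)
Max is R' → H = 60 × (((G-B)/Δ) mod 6) = 60 × (((207-31)/200) mod 6)
  176/200 = 0.88
  H = 60 × 0.88 = 52.8° → H = 52.8°
= HSL(52.8°, 80.6%, 51.4%)


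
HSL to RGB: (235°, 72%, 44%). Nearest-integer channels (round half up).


H=235°, S=0.72, L=0.44
C = (1-|2L-1|)×S = (1-|-0.12|)×0.72 = 0.6336
H' = H/60 = 235/60 ≈ 3.9167; X = C×(1-|H' mod 2 - 1|) = 0.0528
m = L - C/2 = 0.44 - 0.3168 = 0.1232
Sector ⌊H'⌋ = 3 → (R',G',B') = (0.0, 0.0528, 0.6336)
RGB = ((R'+m)×255, (G'+m)×255, (B'+m)×255) = (31.416, 44.88, 192.984)
Round half up → RGB(31, 45, 193)


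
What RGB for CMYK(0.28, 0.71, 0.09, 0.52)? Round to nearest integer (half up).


R = 255 × (1-C) × (1-K) = 255 × 0.72 × 0.48 = 88.128 → 88
G = 255 × (1-M) × (1-K) = 255 × 0.29 × 0.48 = 35.496 → 35
B = 255 × (1-Y) × (1-K) = 255 × 0.91 × 0.48 = 111.384 → 111
= RGB(88, 35, 111)


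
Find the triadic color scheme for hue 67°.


Triadic: equally spaced at 120° intervals
H1 = 67°
H2 = (67 + 120) mod 360 = 187°
H3 = (67 + 240) mod 360 = 307°
Triadic = 67°, 187°, 307°


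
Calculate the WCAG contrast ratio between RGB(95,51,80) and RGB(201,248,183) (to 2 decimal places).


Linearize each sRGB channel c=v/255: c/12.92 if c ≤ 0.04045 else ((c+0.055)/1.055)^2.4
L = 0.2126×R_lin + 0.7152×G_lin + 0.0722×B_lin
Color 1 (95,51,80):
  R=95: 95/255≈0.3725 > 0.04045 → ((0.3725+0.055)/1.055)^2.4 ≈ 0.11444
  G=51: 51/255≈0.2000 > 0.04045 → ((0.2000+0.055)/1.055)^2.4 ≈ 0.03310
  B=80: 80/255≈0.3137 > 0.04045 → ((0.3137+0.055)/1.055)^2.4 ≈ 0.08022
  L1 = 0.2126×0.11444 + 0.7152×0.03310 + 0.0722×0.08022 ≈ 0.05380
Color 2 (201,248,183):
  R=201: 201/255≈0.7882 > 0.04045 → ((0.7882+0.055)/1.055)^2.4 ≈ 0.58408
  G=248: 248/255≈0.9725 > 0.04045 → ((0.9725+0.055)/1.055)^2.4 ≈ 0.93869
  B=183: 183/255≈0.7176 > 0.04045 → ((0.7176+0.055)/1.055)^2.4 ≈ 0.47353
  L2 = 0.2126×0.58408 + 0.7152×0.93869 + 0.0722×0.47353 ≈ 0.82971
Lighter = 0.82971, Darker = 0.05380
Ratio = (L_lighter + 0.05) / (L_darker + 0.05)
Ratio = (0.82971 + 0.05) / (0.05380 + 0.05) = 0.87971 / 0.10380 ≈ 8.4753
Ratio ≈ 8.48:1


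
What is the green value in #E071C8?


Color: #E071C8
R = E0 = 224
G = 71 = 113
B = C8 = 200
Green = 113


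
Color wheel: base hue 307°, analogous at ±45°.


Base hue: 307°
Left analog: (307 - 45) mod 360 = 262°
Right analog: (307 + 45) mod 360 = 352°
Analogous hues = 262° and 352°


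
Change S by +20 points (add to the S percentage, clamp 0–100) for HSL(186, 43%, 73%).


Original S = 43%
Adjustment = +20 percentage points
New S = 43 + (20) = 63
Clamp to [0, 100] → 63
= HSL(186°, 63%, 73%)


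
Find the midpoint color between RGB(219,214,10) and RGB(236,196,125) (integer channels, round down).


Midpoint: each channel = ⌊(C₁+C₂)/2⌋
R: ⌊(219+236)/2⌋ = 227
G: ⌊(214+196)/2⌋ = 205
B: ⌊(10+125)/2⌋ = 67
= RGB(227, 205, 67)


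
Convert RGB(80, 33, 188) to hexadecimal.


R = 80 → 50 (hex)
G = 33 → 21 (hex)
B = 188 → BC (hex)
Hex = #5021BC


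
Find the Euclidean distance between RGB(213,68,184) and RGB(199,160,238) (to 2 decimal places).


d = √[(R₁-R₂)² + (G₁-G₂)² + (B₁-B₂)²]
d = √[(213-199)² + (68-160)² + (184-238)²]
d = √[196 + 8464 + 2916]
d = √11576
d ≈ 107.59


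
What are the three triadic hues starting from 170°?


Triadic: equally spaced at 120° intervals
H1 = 170°
H2 = (170 + 120) mod 360 = 290°
H3 = (170 + 240) mod 360 = 50°
Triadic = 170°, 290°, 50°


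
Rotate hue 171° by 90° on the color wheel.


New hue = (H + rotation) mod 360
New hue = (171 + 90) mod 360
= 261 mod 360
= 261°


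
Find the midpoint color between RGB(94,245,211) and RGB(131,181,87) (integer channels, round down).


Midpoint: each channel = ⌊(C₁+C₂)/2⌋
R: ⌊(94+131)/2⌋ = 112
G: ⌊(245+181)/2⌋ = 213
B: ⌊(211+87)/2⌋ = 149
= RGB(112, 213, 149)


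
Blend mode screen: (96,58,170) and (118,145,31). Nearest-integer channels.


Screen: C = 255 - (255-A)×(255-B)/255, rounded to nearest integer
R: 255 - (255-96)×(255-118)/255 = 255 - 21783/255 ≈ 255 - 85.424 = 169.576 → 170
G: 255 - (255-58)×(255-145)/255 = 255 - 21670/255 ≈ 255 - 84.980 = 170.020 → 170
B: 255 - (255-170)×(255-31)/255 = 255 - 19040/255 ≈ 255 - 74.667 = 180.333 → 180
= RGB(170, 170, 180)


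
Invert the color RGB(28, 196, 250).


Invert: (255-R, 255-G, 255-B)
R: 255-28 = 227
G: 255-196 = 59
B: 255-250 = 5
= RGB(227, 59, 5)


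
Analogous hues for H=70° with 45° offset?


Base hue: 70°
Left analog: (70 - 45) mod 360 = 25°
Right analog: (70 + 45) mod 360 = 115°
Analogous hues = 25° and 115°


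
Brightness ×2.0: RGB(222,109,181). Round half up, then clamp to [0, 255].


Multiply each channel by 2.0, round half up, clamp to [0, 255]
R: 222×2.0 = 444 → clamp → 255
G: 109×2.0 = 218
B: 181×2.0 = 362 → clamp → 255
= RGB(255, 218, 255)


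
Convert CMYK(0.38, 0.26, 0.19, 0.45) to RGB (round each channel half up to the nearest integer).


R = 255 × (1-C) × (1-K) = 255 × 0.62 × 0.55 = 86.955 → 87
G = 255 × (1-M) × (1-K) = 255 × 0.74 × 0.55 = 103.785 → 104
B = 255 × (1-Y) × (1-K) = 255 × 0.81 × 0.55 = 113.6025 → 114
= RGB(87, 104, 114)


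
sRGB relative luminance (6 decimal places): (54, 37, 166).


Linearize each channel (sRGB transfer function): c = v/255; c_lin = c/12.92 if c ≤ 0.04045, else ((c+0.055)/1.055)^2.4
  R: 54/255 ≈ 0.211765 > 0.04045 → ((0.211765+0.055)/1.055)^2.4 ≈ 0.036889
  G: 37/255 ≈ 0.145098 > 0.04045 → ((0.145098+0.055)/1.055)^2.4 ≈ 0.018500
  B: 166/255 ≈ 0.650980 > 0.04045 → ((0.650980+0.055)/1.055)^2.4 ≈ 0.381326
R_lin = 0.036889, G_lin = 0.018500, B_lin = 0.381326
L = 0.2126×R + 0.7152×G + 0.0722×B
L = 0.2126×0.036889 + 0.7152×0.018500 + 0.0722×0.381326
L ≈ 0.048606


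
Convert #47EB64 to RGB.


47 → 71 (R)
EB → 235 (G)
64 → 100 (B)
= RGB(71, 235, 100)


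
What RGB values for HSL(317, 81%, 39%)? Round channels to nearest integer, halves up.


H=317°, S=0.81, L=0.39
C = (1-|2L-1|)×S = (1-|-0.22|)×0.81 = 0.6318
H' = H/60 = 317/60 ≈ 5.2833; X = C×(1-|H' mod 2 - 1|) = 0.45279
m = L - C/2 = 0.39 - 0.3159 = 0.0741
Sector ⌊H'⌋ = 5 → (R',G',B') = (0.6318, 0.0, 0.45279)
RGB = ((R'+m)×255, (G'+m)×255, (B'+m)×255) = (180.0045, 18.8955, 134.35695)
Round half up → RGB(180, 19, 134)


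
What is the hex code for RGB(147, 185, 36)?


R = 147 → 93 (hex)
G = 185 → B9 (hex)
B = 36 → 24 (hex)
Hex = #93B924


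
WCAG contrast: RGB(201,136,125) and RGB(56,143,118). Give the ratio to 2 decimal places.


Linearize each sRGB channel c=v/255: c/12.92 if c ≤ 0.04045 else ((c+0.055)/1.055)^2.4
L = 0.2126×R_lin + 0.7152×G_lin + 0.0722×B_lin
Color 1 (201,136,125):
  R=201: 201/255≈0.7882 > 0.04045 → ((0.7882+0.055)/1.055)^2.4 ≈ 0.58408
  G=136: 136/255≈0.5333 > 0.04045 → ((0.5333+0.055)/1.055)^2.4 ≈ 0.24620
  B=125: 125/255≈0.4902 > 0.04045 → ((0.4902+0.055)/1.055)^2.4 ≈ 0.20508
  L1 = 0.2126×0.58408 + 0.7152×0.24620 + 0.0722×0.20508 ≈ 0.31506
Color 2 (56,143,118):
  R=56: 56/255≈0.2196 > 0.04045 → ((0.2196+0.055)/1.055)^2.4 ≈ 0.03955
  G=143: 143/255≈0.5608 > 0.04045 → ((0.5608+0.055)/1.055)^2.4 ≈ 0.27468
  B=118: 118/255≈0.4627 > 0.04045 → ((0.4627+0.055)/1.055)^2.4 ≈ 0.18116
  L2 = 0.2126×0.03955 + 0.7152×0.27468 + 0.0722×0.18116 ≈ 0.21794
Lighter = 0.31506, Darker = 0.21794
Ratio = (L_lighter + 0.05) / (L_darker + 0.05)
Ratio = (0.31506 + 0.05) / (0.21794 + 0.05) = 0.36506 / 0.26794 ≈ 1.3625
Ratio ≈ 1.36:1


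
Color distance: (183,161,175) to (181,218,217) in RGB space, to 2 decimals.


d = √[(R₁-R₂)² + (G₁-G₂)² + (B₁-B₂)²]
d = √[(183-181)² + (161-218)² + (175-217)²]
d = √[4 + 3249 + 1764]
d = √5017
d ≈ 70.83


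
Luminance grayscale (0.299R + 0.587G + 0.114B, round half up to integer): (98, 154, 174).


Gray = 0.299×R + 0.587×G + 0.114×B
Gray = 0.299×98 + 0.587×154 + 0.114×174
Gray = 29.302 + 90.398 + 19.836
Gray = 139.536 → round half up → 140
Gray = 140


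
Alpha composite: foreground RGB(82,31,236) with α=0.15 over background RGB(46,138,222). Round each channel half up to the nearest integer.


C = α×F + (1-α)×B, with 1-α = 0.85
R: 0.15×82 + 0.85×46 = 12.30 + 39.10 = 51.40 → 51
G: 0.15×31 + 0.85×138 = 4.65 + 117.30 = 121.95 → 122
B: 0.15×236 + 0.85×222 = 35.40 + 188.70 = 224.10 → 224
= RGB(51, 122, 224)


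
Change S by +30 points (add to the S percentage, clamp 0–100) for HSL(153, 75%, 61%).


Original S = 75%
Adjustment = +30 percentage points
New S = 75 + (30) = 105
Clamp to [0, 100] → 100
= HSL(153°, 100%, 61%)


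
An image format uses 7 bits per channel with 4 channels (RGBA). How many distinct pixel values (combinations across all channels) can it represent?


Total bits = 7 bits/channel × 4 channels = 28 bits
Distinct pixel values = 2^28
= 268,435,456 pixel values


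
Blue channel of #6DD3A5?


Color: #6DD3A5
R = 6D = 109
G = D3 = 211
B = A5 = 165
Blue = 165


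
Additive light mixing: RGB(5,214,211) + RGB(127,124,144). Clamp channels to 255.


Additive: each channel = min(255, C₁+C₂)
R: 5+127 = 132 → 132
G: 214+124 = 338 → 255
B: 211+144 = 355 → 255
= RGB(132, 255, 255)


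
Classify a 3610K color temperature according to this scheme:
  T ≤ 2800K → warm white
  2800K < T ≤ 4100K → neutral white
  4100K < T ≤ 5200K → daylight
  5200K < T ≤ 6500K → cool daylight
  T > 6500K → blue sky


Temperature: 3610K
2800K < 3610K ≤ 4100K → neutral white
Classification: neutral white


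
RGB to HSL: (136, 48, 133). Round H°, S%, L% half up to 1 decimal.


Normalize: R'=136/255≈0.5333, G'=48/255≈0.1882, B'=133/255≈0.5216
Max=136/255, Min=48/255, Δ=Max-Min=88/255
L = (Max+Min)/2 = (136+48)/510 = 184/510 = 0.36078… → L = 36.1%
L ≤ 0.5 → S = Δ/(Max+Min) = 88/(136+48) = 88/184 = 0.47826… → S = 47.8%
(the 1/255 factors cancel in S and H, so raw channel differences can be used)
Max is R' → H = 60 × (((G-B)/Δ) mod 6) = 60 × (((48-133)/88) mod 6)
  (-85)/88 = -0.9659…; negative, so add 6 → 5.0340…
  H = 60 × 5.0340… = 302.045…° → H = 302.0°
= HSL(302.0°, 47.8%, 36.1%)


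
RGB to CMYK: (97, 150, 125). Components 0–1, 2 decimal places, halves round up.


R'=97/255≈0.3804, G'=150/255≈0.5882, B'=125/255≈0.4902
K = 1 - max(R',G',B') = 1 - 150/255 = 105/255 = 0.41176… → 0.41
(1-R'-K)/(1-K) simplifies to (max-R)/max with max = 150:
C = (150-97)/150 = 53/150 = 0.35333… → 0.35
M = (150-150)/150 = 0/150 = 0 → 0.00
Y = (150-125)/150 = 25/150 = 0.16666… → 0.17
= CMYK(0.35, 0.00, 0.17, 0.41)


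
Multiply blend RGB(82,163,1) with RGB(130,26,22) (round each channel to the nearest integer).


Multiply: C = A×B/255, rounded to nearest integer
R: 82×130/255 = 10660/255 ≈ 41.804 → 42
G: 163×26/255 = 4238/255 ≈ 16.620 → 17
B: 1×22/255 = 22/255 ≈ 0.086 → 0
= RGB(42, 17, 0)


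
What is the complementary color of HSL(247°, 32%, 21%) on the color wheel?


Complement = opposite side of color wheel = hue + 180°
H' = (247 + 180) mod 360 = 67°
S and L unchanged.
= HSL(67°, 32%, 21%)


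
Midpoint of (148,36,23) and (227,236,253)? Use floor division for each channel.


Midpoint: each channel = ⌊(C₁+C₂)/2⌋
R: ⌊(148+227)/2⌋ = 187
G: ⌊(36+236)/2⌋ = 136
B: ⌊(23+253)/2⌋ = 138
= RGB(187, 136, 138)


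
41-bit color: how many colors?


Colors = 2^bits = 2^41
= 2,199,023,255,552 colors


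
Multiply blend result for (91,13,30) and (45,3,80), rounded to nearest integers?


Multiply: C = A×B/255, rounded to nearest integer
R: 91×45/255 = 4095/255 ≈ 16.059 → 16
G: 13×3/255 = 39/255 ≈ 0.153 → 0
B: 30×80/255 = 2400/255 ≈ 9.412 → 9
= RGB(16, 0, 9)


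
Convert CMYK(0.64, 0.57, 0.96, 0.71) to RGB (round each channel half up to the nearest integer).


R = 255 × (1-C) × (1-K) = 255 × 0.36 × 0.29 = 26.622 → 27
G = 255 × (1-M) × (1-K) = 255 × 0.43 × 0.29 = 31.7985 → 32
B = 255 × (1-Y) × (1-K) = 255 × 0.04 × 0.29 = 2.958 → 3
= RGB(27, 32, 3)


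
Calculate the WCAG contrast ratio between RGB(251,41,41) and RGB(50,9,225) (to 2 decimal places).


Linearize each sRGB channel c=v/255: c/12.92 if c ≤ 0.04045 else ((c+0.055)/1.055)^2.4
L = 0.2126×R_lin + 0.7152×G_lin + 0.0722×B_lin
Color 1 (251,41,41):
  R=251: 251/255≈0.9843 > 0.04045 → ((0.9843+0.055)/1.055)^2.4 ≈ 0.96469
  G=41: 41/255≈0.1608 > 0.04045 → ((0.1608+0.055)/1.055)^2.4 ≈ 0.02217
  B=41: 41/255≈0.1608 > 0.04045 → ((0.1608+0.055)/1.055)^2.4 ≈ 0.02217
  L1 = 0.2126×0.96469 + 0.7152×0.02217 + 0.0722×0.02217 ≈ 0.22255
Color 2 (50,9,225):
  R=50: 50/255≈0.1961 > 0.04045 → ((0.1961+0.055)/1.055)^2.4 ≈ 0.03190
  G=9: 9/255≈0.0353 ≤ 0.04045 → 0.0353/12.92 ≈ 0.00273
  B=225: 225/255≈0.8824 > 0.04045 → ((0.8824+0.055)/1.055)^2.4 ≈ 0.75294
  L2 = 0.2126×0.03190 + 0.7152×0.00273 + 0.0722×0.75294 ≈ 0.06310
Lighter = 0.22255, Darker = 0.06310
Ratio = (L_lighter + 0.05) / (L_darker + 0.05)
Ratio = (0.22255 + 0.05) / (0.06310 + 0.05) = 0.27255 / 0.11310 ≈ 2.4099
Ratio ≈ 2.41:1


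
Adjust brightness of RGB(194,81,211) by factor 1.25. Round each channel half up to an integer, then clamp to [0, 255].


Multiply each channel by 1.25, round half up, clamp to [0, 255]
R: 194×1.25 = 242.5 → round → 243
G: 81×1.25 = 101.25 → round → 101
B: 211×1.25 = 263.75 → round → 264 → clamp → 255
= RGB(243, 101, 255)


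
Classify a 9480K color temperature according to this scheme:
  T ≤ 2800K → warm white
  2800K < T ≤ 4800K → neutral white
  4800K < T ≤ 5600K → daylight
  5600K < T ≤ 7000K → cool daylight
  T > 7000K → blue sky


Temperature: 9480K
9480K > 7000K → blue sky
Classification: blue sky


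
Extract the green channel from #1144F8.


Color: #1144F8
R = 11 = 17
G = 44 = 68
B = F8 = 248
Green = 68


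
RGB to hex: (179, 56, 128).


R = 179 → B3 (hex)
G = 56 → 38 (hex)
B = 128 → 80 (hex)
Hex = #B33880


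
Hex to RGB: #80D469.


80 → 128 (R)
D4 → 212 (G)
69 → 105 (B)
= RGB(128, 212, 105)


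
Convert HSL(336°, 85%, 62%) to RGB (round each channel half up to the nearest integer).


H=336°, S=0.85, L=0.62
C = (1-|2L-1|)×S = (1-|0.24|)×0.85 = 0.646
H' = H/60 = 336/60 ≈ 5.6000; X = C×(1-|H' mod 2 - 1|) = 0.2584
m = L - C/2 = 0.62 - 0.323 = 0.297
Sector ⌊H'⌋ = 5 → (R',G',B') = (0.646, 0.0, 0.2584)
RGB = ((R'+m)×255, (G'+m)×255, (B'+m)×255) = (240.465, 75.735, 141.627)
Round half up → RGB(240, 76, 142)


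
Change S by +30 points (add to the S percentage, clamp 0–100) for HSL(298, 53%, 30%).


Original S = 53%
Adjustment = +30 percentage points
New S = 53 + (30) = 83
Clamp to [0, 100] → 83
= HSL(298°, 83%, 30%)


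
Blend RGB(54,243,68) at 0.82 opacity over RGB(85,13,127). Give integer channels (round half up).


C = α×F + (1-α)×B, with 1-α = 0.18
R: 0.82×54 + 0.18×85 = 44.28 + 15.30 = 59.58 → 60
G: 0.82×243 + 0.18×13 = 199.26 + 2.34 = 201.60 → 202
B: 0.82×68 + 0.18×127 = 55.76 + 22.86 = 78.62 → 79
= RGB(60, 202, 79)


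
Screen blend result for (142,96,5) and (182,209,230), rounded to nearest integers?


Screen: C = 255 - (255-A)×(255-B)/255, rounded to nearest integer
R: 255 - (255-142)×(255-182)/255 = 255 - 8249/255 ≈ 255 - 32.349 = 222.651 → 223
G: 255 - (255-96)×(255-209)/255 = 255 - 7314/255 ≈ 255 - 28.682 = 226.318 → 226
B: 255 - (255-5)×(255-230)/255 = 255 - 6250/255 ≈ 255 - 24.510 = 230.490 → 230
= RGB(223, 226, 230)


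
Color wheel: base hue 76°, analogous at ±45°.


Base hue: 76°
Left analog: (76 - 45) mod 360 = 31°
Right analog: (76 + 45) mod 360 = 121°
Analogous hues = 31° and 121°


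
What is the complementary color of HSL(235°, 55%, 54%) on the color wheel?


Complement = opposite side of color wheel = hue + 180°
H' = (235 + 180) mod 360 = 55°
S and L unchanged.
= HSL(55°, 55%, 54%)


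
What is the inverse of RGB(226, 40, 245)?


Invert: (255-R, 255-G, 255-B)
R: 255-226 = 29
G: 255-40 = 215
B: 255-245 = 10
= RGB(29, 215, 10)


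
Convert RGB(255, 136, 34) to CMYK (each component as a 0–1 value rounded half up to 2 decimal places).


R'=255/255≈1.0000, G'=136/255≈0.5333, B'=34/255≈0.1333
K = 1 - max(R',G',B') = 1 - 255/255 = 0/255 = 0 → 0.00
(1-R'-K)/(1-K) simplifies to (max-R)/max with max = 255:
C = (255-255)/255 = 0/255 = 0 → 0.00
M = (255-136)/255 = 119/255 = 0.46666… → 0.47
Y = (255-34)/255 = 221/255 = 0.86666… → 0.87
= CMYK(0.00, 0.47, 0.87, 0.00)


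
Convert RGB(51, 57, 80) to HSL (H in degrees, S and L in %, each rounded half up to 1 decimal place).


Normalize: R'=51/255≈0.2000, G'=57/255≈0.2235, B'=80/255≈0.3137
Max=80/255, Min=51/255, Δ=Max-Min=29/255
L = (Max+Min)/2 = (80+51)/510 = 131/510 = 0.25686… → L = 25.7%
L ≤ 0.5 → S = Δ/(Max+Min) = 29/(80+51) = 29/131 = 0.22137… → S = 22.1%
(the 1/255 factors cancel in S and H, so raw channel differences can be used)
Max is B' → H = 60 × ((R-G)/Δ + 4) = 60 × ((51-57)/29 + 4)
  -6/29 + 4 = -0.2068… + 4 = 3.7931…
  H = 60 × 3.7931… = 227.586…° → H = 227.6°
= HSL(227.6°, 22.1%, 25.7%)
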